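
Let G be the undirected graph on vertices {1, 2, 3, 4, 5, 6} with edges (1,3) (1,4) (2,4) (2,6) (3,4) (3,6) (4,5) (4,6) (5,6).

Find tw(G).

2

A width-2 tree decomposition is:
Bags: B1 = {3, 4, 6}  B2 = {4, 5, 6}  B3 = {2, 4, 6}  B4 = {1, 3, 4}
Tree: B1–B2, B1–B3, B1–B4
The largest bag has 3 vertices, giving width 2; this decomposition certifies tw(G) ≤ 2. For the lower bound, the 3 vertices {1, 3, 4} are pairwise adjacent, and any tree decomposition puts a clique entirely inside one bag — forcing width ≥ 2. Hence tw(G) = 2 exactly.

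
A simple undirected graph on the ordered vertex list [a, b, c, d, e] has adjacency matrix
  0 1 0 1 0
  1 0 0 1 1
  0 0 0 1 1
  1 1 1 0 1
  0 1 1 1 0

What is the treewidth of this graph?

2

A width-2 tree decomposition is:
Bags: B1 = {a, b, d}  B2 = {b, d, e}  B3 = {c, d, e}
Tree: B1–B2, B2–B3
Every bag has size at most 3, so the width is 3 − 1 = 2 and tw(G) ≤ 2. On the other hand G contains the 3-clique {c, d, e}. A clique must lie in a single bag of any decomposition, so no decomposition can have width below 2. The upper and lower bounds meet at 2, so that is the treewidth.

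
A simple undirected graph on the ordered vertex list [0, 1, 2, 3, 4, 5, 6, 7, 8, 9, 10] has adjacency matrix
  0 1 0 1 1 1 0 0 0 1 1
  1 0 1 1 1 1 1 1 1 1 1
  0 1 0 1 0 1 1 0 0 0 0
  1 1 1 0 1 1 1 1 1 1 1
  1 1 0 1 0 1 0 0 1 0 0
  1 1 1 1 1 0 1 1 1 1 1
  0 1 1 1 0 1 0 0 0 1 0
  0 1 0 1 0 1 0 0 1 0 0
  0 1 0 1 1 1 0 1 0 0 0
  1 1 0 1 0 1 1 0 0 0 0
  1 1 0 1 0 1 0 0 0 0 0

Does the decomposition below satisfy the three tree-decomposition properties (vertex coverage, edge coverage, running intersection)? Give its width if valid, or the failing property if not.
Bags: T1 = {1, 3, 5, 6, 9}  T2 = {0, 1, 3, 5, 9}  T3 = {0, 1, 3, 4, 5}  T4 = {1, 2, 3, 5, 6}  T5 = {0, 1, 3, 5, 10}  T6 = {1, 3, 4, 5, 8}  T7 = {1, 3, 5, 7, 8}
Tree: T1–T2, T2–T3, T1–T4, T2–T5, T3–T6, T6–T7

Every vertex of G appears in some bag (union = {0, 1, 2, 3, 4, 5, 6, 7, 8, 9, 10}); every edge is covered by a bag; and for each vertex v the set of bags containing v is connected in the bag tree. The decomposition is therefore valid. The largest bag has 5 vertices, so the width is 4.

Yes; width 4.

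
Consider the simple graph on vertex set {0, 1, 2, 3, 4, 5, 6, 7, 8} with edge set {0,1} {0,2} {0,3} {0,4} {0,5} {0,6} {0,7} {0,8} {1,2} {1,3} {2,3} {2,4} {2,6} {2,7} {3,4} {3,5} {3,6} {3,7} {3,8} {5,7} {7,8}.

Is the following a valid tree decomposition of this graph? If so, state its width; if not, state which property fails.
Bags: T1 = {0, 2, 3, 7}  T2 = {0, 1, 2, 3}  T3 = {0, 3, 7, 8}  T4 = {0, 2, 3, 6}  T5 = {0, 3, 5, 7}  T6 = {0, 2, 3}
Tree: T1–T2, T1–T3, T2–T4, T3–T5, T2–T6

No — vertex 4 appears in no bag.

A tree decomposition must satisfy three properties: every vertex lies in some bag; for every edge, both endpoints lie together in some bag; and for every vertex, the bags containing it form a connected subtree. Here vertex 4 appears in no bag, so the decomposition is invalid.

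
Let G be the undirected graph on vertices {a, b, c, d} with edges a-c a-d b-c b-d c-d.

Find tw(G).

A width-2 tree decomposition is:
Bags: B1 = {a, c, d}  B2 = {b, c, d}
Tree: B1–B2
Each bag holds 3 vertices, so the decomposition has width 2, which upper-bounds the treewidth. On the other hand G contains the 3-clique {a, c, d}. A clique must lie in a single bag of any decomposition, so no decomposition can have width below 2. Combining the bounds, tw(G) = 2.

2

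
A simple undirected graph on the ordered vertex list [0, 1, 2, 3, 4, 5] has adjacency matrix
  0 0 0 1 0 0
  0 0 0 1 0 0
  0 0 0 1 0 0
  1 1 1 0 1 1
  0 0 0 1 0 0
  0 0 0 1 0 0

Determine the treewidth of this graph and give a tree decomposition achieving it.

Treewidth 1.
One such decomposition:
Bags: B1 = {3, 4}  B2 = {3, 5}  B3 = {2, 3}  B4 = {1, 3}  B5 = {0, 3}
Tree: B1–B2, B2–B3, B2–B4, B4–B5

Every bag has size at most 2, so the width is 2 − 1 = 1 and tw(G) ≤ 1. G has an edge, so its treewidth is at least 1. Combining the bounds, tw(G) = 1.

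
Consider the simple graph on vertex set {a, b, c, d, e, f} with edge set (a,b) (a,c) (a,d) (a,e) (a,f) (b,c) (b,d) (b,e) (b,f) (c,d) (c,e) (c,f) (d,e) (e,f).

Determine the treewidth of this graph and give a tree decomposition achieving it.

Treewidth 4.
One such decomposition:
Bags: B1 = {a, b, c, d, e}  B2 = {a, b, c, e, f}
Tree: B1–B2

Every bag has size at most 5, so the width is 5 − 1 = 4 and tw(G) ≤ 4. For the lower bound, the 5 vertices {a, b, c, d, e} are pairwise adjacent, and any tree decomposition puts a clique entirely inside one bag — forcing width ≥ 4. Therefore the treewidth is 4.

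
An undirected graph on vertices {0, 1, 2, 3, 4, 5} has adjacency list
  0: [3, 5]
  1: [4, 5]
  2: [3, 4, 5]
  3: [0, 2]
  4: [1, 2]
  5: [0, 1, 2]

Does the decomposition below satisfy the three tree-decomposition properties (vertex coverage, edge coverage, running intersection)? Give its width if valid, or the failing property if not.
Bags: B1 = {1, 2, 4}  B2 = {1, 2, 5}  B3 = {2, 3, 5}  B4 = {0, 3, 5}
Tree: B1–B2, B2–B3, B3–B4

Yes; width 2.

Checking the three conditions: (i) the bags cover all of {0, 1, 2, 3, 4, 5}; (ii) for each edge, some bag contains both endpoints; (iii) the bags containing any fixed vertex form a subtree. All hold, so the decomposition is valid with width 3 − 1 = 2.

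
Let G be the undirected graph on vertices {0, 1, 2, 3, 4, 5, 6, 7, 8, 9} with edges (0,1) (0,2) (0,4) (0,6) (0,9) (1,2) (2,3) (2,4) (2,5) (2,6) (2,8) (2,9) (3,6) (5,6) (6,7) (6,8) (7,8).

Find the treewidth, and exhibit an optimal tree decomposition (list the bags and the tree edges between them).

Treewidth 2.
Bags: B1 = {0, 2, 6}  B2 = {2, 5, 6}  B3 = {2, 6, 8}  B4 = {6, 7, 8}  B5 = {0, 1, 2}  B6 = {0, 2, 9}  B7 = {0, 2, 4}  B8 = {2, 3, 6}
Tree: B1–B2, B2–B3, B3–B4, B1–B5, B5–B6, B5–B7, B3–B8

The largest bag has 3 vertices, giving width 2; this decomposition certifies tw(G) ≤ 2. On the other hand G contains the 3-clique {0, 1, 2}. A clique must lie in a single bag of any decomposition, so no decomposition can have width below 2. Hence tw(G) = 2 exactly.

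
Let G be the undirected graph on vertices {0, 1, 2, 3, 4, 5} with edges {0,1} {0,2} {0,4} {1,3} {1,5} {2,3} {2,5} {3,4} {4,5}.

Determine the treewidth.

3

A width-3 tree decomposition is:
Bags: B1 = {0, 1, 2, 4}  B2 = {1, 2, 3, 4}  B3 = {1, 2, 4, 5}
Tree: B1–B2, B2–B3
Each bag holds 4 vertices, so the decomposition has width 3, which upper-bounds the treewidth. For the lower bound: the 4 vertex sets {0,4}, {1,3}, {2}, {5} are disjoint, each induces a connected subgraph, and every pair is joined by at least one edge of G. Contracting each set to a single vertex therefore yields K_{4} as a minor, and since treewidth is minor-monotone, tw(G) ≥ tw(K_{4}) = 3. Hence tw(G) = 3 exactly.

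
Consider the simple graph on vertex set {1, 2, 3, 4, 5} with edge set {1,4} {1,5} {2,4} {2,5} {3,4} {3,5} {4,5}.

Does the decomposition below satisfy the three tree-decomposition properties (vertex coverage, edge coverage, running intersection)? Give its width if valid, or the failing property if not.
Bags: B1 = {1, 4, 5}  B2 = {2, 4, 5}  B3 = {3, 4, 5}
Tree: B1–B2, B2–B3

Vertex coverage: the bags together contain {1, 2, 3, 4, 5}, the full vertex set. Edge coverage: each edge of G has both endpoints in at least one bag. Running intersection: for every vertex, the bags containing it form a connected subtree. All three properties hold, so this is a valid tree decomposition of width max|bag| − 1 = 2, and hence tw(G) ≤ 2.

Yes; width 2.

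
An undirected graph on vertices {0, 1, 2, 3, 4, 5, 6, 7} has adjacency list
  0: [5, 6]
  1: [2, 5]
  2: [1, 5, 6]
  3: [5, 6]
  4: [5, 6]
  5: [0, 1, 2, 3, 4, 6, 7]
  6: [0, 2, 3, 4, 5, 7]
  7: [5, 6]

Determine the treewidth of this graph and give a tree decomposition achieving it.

Treewidth 2.
One optimal decomposition is:
Bags: B1 = {4, 5, 6}  B2 = {0, 5, 6}  B3 = {3, 5, 6}  B4 = {5, 6, 7}  B5 = {2, 5, 6}  B6 = {1, 2, 5}
Tree: B1–B2, B2–B3, B2–B4, B1–B5, B5–B6

Every bag has size at most 3, so the width is 3 − 1 = 2 and tw(G) ≤ 2. Conversely, {1, 2, 5} is a clique of size 3, and the vertices of any clique must share a bag in every tree decomposition; so some bag has ≥ 3 vertices and tw(G) ≥ 2. Hence tw(G) = 2 exactly.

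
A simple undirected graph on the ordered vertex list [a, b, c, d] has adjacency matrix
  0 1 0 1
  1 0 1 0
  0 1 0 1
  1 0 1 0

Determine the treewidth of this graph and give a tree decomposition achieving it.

Treewidth 2.
One such decomposition:
Bags: B1 = {a, c, d}  B2 = {a, b, c}
Tree: B1–B2

The largest bag has 3 vertices, giving width 2; this decomposition certifies tw(G) ≤ 2. Since a–d–c–b–a is a cycle in G, G is not acyclic. Forests are exactly the graphs of treewidth ≤ 1, so tw(G) ≥ 2. Hence tw(G) = 2 exactly.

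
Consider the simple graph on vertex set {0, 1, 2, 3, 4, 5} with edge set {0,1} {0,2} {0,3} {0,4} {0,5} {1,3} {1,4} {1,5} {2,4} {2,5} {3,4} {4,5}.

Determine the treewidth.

A width-3 tree decomposition is:
Bags: B1 = {0, 1, 4, 5}  B2 = {0, 2, 4, 5}  B3 = {0, 1, 3, 4}
Tree: B1–B2, B1–B3
The largest bag has 4 vertices, giving width 3; this decomposition certifies tw(G) ≤ 3. On the other hand G contains the 4-clique {0, 1, 3, 4}. A clique must lie in a single bag of any decomposition, so no decomposition can have width below 3. Hence tw(G) = 3 exactly.

3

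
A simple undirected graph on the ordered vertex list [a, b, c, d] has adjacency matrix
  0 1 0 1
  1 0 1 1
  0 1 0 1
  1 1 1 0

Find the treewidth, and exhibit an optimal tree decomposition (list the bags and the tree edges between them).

The largest bag has 3 vertices, giving width 2; this decomposition certifies tw(G) ≤ 2. For the lower bound, the 3 vertices {b, c, d} are pairwise adjacent, and any tree decomposition puts a clique entirely inside one bag — forcing width ≥ 2. The upper and lower bounds meet at 2, so that is the treewidth.

Treewidth 2.
One such decomposition:
Bags: B1 = {a, b, d}  B2 = {b, c, d}
Tree: B1–B2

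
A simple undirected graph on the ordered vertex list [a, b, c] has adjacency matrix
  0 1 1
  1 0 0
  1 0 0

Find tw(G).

1

A width-1 tree decomposition is:
Bags: B1 = {a, b}  B2 = {a, c}
Tree: B1–B2
Each bag holds 2 vertices, so the decomposition has width 1, which upper-bounds the treewidth. G has an edge, so its treewidth is at least 1. Therefore the treewidth is 1.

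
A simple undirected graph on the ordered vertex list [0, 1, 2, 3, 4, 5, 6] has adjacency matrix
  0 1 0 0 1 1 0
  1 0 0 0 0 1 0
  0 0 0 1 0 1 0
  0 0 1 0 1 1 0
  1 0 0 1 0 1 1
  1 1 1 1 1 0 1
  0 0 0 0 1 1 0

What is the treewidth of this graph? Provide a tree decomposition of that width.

Treewidth 2.
One such decomposition:
Bags: B1 = {0, 4, 5}  B2 = {3, 4, 5}  B3 = {4, 5, 6}  B4 = {2, 3, 5}  B5 = {0, 1, 5}
Tree: B1–B2, B1–B3, B2–B4, B1–B5

Every bag has size at most 3, so the width is 3 − 1 = 2 and tw(G) ≤ 2. On the other hand G contains the 3-clique {0, 1, 5}. A clique must lie in a single bag of any decomposition, so no decomposition can have width below 2. The upper and lower bounds meet at 2, so that is the treewidth.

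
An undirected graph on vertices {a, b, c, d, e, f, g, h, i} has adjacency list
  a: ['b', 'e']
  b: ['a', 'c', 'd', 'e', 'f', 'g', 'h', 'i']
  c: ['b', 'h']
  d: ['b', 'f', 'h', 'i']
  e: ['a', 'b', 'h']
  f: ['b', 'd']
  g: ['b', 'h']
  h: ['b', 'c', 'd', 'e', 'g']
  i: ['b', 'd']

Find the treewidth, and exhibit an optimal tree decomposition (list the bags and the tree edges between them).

Each bag holds 3 vertices, so the decomposition has width 2, which upper-bounds the treewidth. On the other hand G contains the 3-clique {a, b, e}. A clique must lie in a single bag of any decomposition, so no decomposition can have width below 2. Therefore the treewidth is 2.

Treewidth 2.
One such decomposition:
Bags: B1 = {b, d, h}  B2 = {b, d, i}  B3 = {b, e, h}  B4 = {b, d, f}  B5 = {b, g, h}  B6 = {b, c, h}  B7 = {a, b, e}
Tree: B1–B2, B1–B3, B2–B4, B3–B5, B1–B6, B3–B7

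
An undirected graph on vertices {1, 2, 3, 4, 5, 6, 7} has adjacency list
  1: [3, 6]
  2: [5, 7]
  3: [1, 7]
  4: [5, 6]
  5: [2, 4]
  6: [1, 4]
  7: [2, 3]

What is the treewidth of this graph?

A width-2 tree decomposition is:
Bags: B1 = {1, 3, 6}  B2 = {3, 4, 6}  B3 = {3, 4, 5}  B4 = {2, 3, 5}  B5 = {2, 3, 7}
Tree: B1–B2, B2–B3, B3–B4, B4–B5
Every bag has size at most 3, so the width is 3 − 1 = 2 and tw(G) ≤ 2. For the lower bound, G contains the cycle 3–1–6–4–5–2–7–3, so G is not a forest; only forests have treewidth ≤ 1, hence tw(G) ≥ 2. Therefore the treewidth is 2.

2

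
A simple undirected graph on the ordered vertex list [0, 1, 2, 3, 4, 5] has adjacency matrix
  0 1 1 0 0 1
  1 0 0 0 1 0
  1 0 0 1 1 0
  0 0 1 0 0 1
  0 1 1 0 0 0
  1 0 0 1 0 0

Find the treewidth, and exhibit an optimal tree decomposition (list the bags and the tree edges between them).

Treewidth 2.
One such decomposition:
Bags: B1 = {0, 1, 4}  B2 = {0, 2, 4}  B3 = {0, 2, 5}  B4 = {2, 3, 5}
Tree: B1–B2, B2–B3, B3–B4

Every bag has size at most 3, so the width is 3 − 1 = 2 and tw(G) ≤ 2. Since 1–4–2–0–1 is a cycle in G, G is not acyclic. Forests are exactly the graphs of treewidth ≤ 1, so tw(G) ≥ 2. Therefore the treewidth is 2.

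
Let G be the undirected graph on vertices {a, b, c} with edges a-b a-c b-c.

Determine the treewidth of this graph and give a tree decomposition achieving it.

A single bag containing all 3 vertices is trivially a valid decomposition of width 2. For the lower bound, the 3 vertices {a, b, c} are pairwise adjacent, and any tree decomposition puts a clique entirely inside one bag — forcing width ≥ 2. Therefore the treewidth is 2.

Treewidth 2.
One such decomposition:
Bags: B1 = {a, b, c}
Tree: (single bag)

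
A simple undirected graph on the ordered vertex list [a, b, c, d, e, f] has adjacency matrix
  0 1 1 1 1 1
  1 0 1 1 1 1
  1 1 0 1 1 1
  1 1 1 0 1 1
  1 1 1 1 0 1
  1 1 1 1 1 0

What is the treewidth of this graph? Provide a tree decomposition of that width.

Treewidth 5.
Bags: B1 = {a, b, c, d, e, f}
Tree: (single bag)

A single bag containing all 6 vertices is trivially a valid decomposition of width 5. For the lower bound, the 6 vertices {a, b, c, d, e, f} are pairwise adjacent, and any tree decomposition puts a clique entirely inside one bag — forcing width ≥ 5. Hence tw(G) = 5 exactly.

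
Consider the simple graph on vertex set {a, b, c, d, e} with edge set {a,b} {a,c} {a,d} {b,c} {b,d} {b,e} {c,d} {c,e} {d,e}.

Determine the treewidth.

3

A width-3 tree decomposition is:
Bags: B1 = {a, b, c, d}  B2 = {b, c, d, e}
Tree: B1–B2
Each bag holds 4 vertices, so the decomposition has width 3, which upper-bounds the treewidth. On the other hand G contains the 4-clique {b, c, d, e}. A clique must lie in a single bag of any decomposition, so no decomposition can have width below 3. Combining the bounds, tw(G) = 3.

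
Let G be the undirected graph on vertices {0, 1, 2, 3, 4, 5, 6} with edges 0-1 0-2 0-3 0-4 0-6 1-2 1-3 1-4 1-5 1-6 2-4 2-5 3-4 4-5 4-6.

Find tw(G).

3

A width-3 tree decomposition is:
Bags: B1 = {0, 1, 3, 4}  B2 = {0, 1, 2, 4}  B3 = {1, 2, 4, 5}  B4 = {0, 1, 4, 6}
Tree: B1–B2, B2–B3, B1–B4
The largest bag has 4 vertices, giving width 3; this decomposition certifies tw(G) ≤ 3. Conversely, {0, 1, 2, 4} is a clique of size 4, and the vertices of any clique must share a bag in every tree decomposition; so some bag has ≥ 4 vertices and tw(G) ≥ 3. Hence tw(G) = 3 exactly.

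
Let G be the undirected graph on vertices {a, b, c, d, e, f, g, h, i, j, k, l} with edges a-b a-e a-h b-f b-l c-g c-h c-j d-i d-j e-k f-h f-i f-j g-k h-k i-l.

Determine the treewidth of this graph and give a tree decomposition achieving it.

Treewidth 3.
Bags: B1 = {b, d, i, l}  B2 = {b, d, f, i}  B3 = {b, d, f, j}  B4 = {a, b, f, j}  B5 = {a, f, h, j}  B6 = {a, c, h, j}  B7 = {a, c, e, h}  B8 = {c, e, h, k}  B9 = {c, e, g, k}
Tree: B1–B2, B2–B3, B3–B4, B4–B5, B5–B6, B6–B7, B7–B8, B8–B9

Each bag holds 4 vertices, so the decomposition has width 3, which upper-bounds the treewidth. For the lower bound: the 4 vertex sets {d,i,l}, {b}, {f}, {a,c,h,j} are disjoint, each induces a connected subgraph, and every pair is joined by at least one edge of G. Contracting each set to a single vertex therefore yields K_{4} as a minor, and since treewidth is minor-monotone, tw(G) ≥ tw(K_{4}) = 3. Hence tw(G) = 3 exactly.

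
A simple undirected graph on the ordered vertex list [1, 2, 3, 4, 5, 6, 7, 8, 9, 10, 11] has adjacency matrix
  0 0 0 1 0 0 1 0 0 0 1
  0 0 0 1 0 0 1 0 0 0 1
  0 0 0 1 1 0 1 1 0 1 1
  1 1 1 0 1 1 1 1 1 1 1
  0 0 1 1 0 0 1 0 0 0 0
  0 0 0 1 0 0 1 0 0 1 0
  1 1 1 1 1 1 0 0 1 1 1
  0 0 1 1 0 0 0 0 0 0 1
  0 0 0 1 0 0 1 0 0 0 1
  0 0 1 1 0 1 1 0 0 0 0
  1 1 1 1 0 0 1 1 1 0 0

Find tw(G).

3

A width-3 tree decomposition is:
Bags: B1 = {3, 4, 7, 11}  B2 = {3, 4, 7, 10}  B3 = {4, 7, 9, 11}  B4 = {1, 4, 7, 11}  B5 = {2, 4, 7, 11}  B6 = {3, 4, 5, 7}  B7 = {3, 4, 8, 11}  B8 = {4, 6, 7, 10}
Tree: B1–B2, B1–B3, B3–B4, B1–B5, B2–B6, B1–B7, B2–B8
Each bag holds 4 vertices, so the decomposition has width 3, which upper-bounds the treewidth. For the lower bound, the 4 vertices {3, 4, 8, 11} are pairwise adjacent, and any tree decomposition puts a clique entirely inside one bag — forcing width ≥ 3. The upper and lower bounds meet at 3, so that is the treewidth.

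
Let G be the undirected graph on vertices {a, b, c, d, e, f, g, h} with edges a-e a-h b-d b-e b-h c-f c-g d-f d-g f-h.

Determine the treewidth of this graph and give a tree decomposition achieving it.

Treewidth 2.
One such decomposition:
Bags: B1 = {c, f, g}  B2 = {d, f, g}  B3 = {d, f, h}  B4 = {b, d, h}  B5 = {a, b, h}  B6 = {a, b, e}
Tree: B1–B2, B2–B3, B3–B4, B4–B5, B5–B6

Each bag holds 3 vertices, so the decomposition has width 2, which upper-bounds the treewidth. For the lower bound, G contains the cycle c–g–d–f–c, so G is not a forest; only forests have treewidth ≤ 1, hence tw(G) ≥ 2. Combining the bounds, tw(G) = 2.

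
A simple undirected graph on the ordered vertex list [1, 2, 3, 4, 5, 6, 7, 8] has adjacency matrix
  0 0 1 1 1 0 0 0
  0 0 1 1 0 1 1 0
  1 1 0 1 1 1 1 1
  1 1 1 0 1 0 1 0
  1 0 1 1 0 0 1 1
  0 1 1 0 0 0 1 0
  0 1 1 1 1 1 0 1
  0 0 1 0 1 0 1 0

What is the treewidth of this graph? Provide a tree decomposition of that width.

The largest bag has 4 vertices, giving width 3; this decomposition certifies tw(G) ≤ 3. On the other hand G contains the 4-clique {1, 3, 4, 5}. A clique must lie in a single bag of any decomposition, so no decomposition can have width below 3. Hence tw(G) = 3 exactly.

Treewidth 3.
One optimal decomposition is:
Bags: B1 = {2, 3, 4, 7}  B2 = {3, 4, 5, 7}  B3 = {3, 5, 7, 8}  B4 = {2, 3, 6, 7}  B5 = {1, 3, 4, 5}
Tree: B1–B2, B2–B3, B1–B4, B2–B5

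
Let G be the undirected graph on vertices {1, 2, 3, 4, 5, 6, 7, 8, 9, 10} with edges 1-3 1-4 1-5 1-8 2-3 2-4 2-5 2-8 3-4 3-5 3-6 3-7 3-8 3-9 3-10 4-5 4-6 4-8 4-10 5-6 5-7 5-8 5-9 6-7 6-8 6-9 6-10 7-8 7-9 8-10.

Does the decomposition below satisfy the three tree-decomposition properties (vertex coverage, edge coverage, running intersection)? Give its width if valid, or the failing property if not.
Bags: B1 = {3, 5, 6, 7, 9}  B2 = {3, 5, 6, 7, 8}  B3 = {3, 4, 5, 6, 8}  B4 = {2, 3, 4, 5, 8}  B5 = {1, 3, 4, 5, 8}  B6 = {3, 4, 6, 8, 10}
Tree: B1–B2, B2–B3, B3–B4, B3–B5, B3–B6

Yes; width 4.

Every vertex of G appears in some bag (union = {1, 2, 3, 4, 5, 6, 7, 8, 9, 10}); every edge is covered by a bag; and for each vertex v the set of bags containing v is connected in the bag tree. The decomposition is therefore valid. The largest bag has 5 vertices, so the width is 4.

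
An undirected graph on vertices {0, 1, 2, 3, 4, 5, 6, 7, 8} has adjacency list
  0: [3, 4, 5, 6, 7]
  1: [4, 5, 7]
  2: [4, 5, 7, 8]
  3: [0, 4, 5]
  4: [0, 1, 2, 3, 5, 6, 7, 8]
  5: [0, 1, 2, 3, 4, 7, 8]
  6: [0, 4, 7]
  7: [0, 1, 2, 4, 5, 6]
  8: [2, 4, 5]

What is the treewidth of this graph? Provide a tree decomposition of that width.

Treewidth 3.
One such decomposition:
Bags: B1 = {1, 4, 5, 7}  B2 = {0, 4, 5, 7}  B3 = {2, 4, 5, 7}  B4 = {2, 4, 5, 8}  B5 = {0, 3, 4, 5}  B6 = {0, 4, 6, 7}
Tree: B1–B2, B1–B3, B3–B4, B2–B5, B2–B6

Each bag holds 4 vertices, so the decomposition has width 3, which upper-bounds the treewidth. Conversely, {2, 4, 5, 8} is a clique of size 4, and the vertices of any clique must share a bag in every tree decomposition; so some bag has ≥ 4 vertices and tw(G) ≥ 3. Hence tw(G) = 3 exactly.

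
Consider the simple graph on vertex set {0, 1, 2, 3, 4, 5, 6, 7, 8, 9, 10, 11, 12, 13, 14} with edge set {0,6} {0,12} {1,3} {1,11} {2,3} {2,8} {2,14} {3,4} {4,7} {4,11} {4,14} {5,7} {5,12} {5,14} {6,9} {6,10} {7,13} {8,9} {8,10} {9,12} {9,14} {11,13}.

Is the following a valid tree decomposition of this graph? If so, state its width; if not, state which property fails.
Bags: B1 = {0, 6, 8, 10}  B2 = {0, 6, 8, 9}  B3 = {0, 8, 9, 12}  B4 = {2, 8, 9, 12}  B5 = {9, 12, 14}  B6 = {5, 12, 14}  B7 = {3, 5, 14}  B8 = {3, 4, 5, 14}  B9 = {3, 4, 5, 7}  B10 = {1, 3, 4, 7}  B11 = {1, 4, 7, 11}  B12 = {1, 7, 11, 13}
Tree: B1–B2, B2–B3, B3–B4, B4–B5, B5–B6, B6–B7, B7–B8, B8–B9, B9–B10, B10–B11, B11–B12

No — edge (2,14) lies in no bag.

A tree decomposition must satisfy three properties: every vertex lies in some bag; for every edge, both endpoints lie together in some bag; and for every vertex, the bags containing it form a connected subtree. Here edge (2,14) lies in no bag, so the decomposition is invalid.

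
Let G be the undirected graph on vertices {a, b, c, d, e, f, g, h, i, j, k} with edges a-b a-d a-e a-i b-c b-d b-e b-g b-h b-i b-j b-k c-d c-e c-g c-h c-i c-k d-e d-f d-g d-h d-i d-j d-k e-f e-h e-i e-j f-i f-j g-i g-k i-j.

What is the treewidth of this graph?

A width-4 tree decomposition is:
Bags: B1 = {b, c, d, e, i}  B2 = {b, d, e, i, j}  B3 = {b, c, d, e, h}  B4 = {b, c, d, g, i}  B5 = {a, b, d, e, i}  B6 = {d, e, f, i, j}  B7 = {b, c, d, g, k}
Tree: B1–B2, B1–B3, B1–B4, B2–B5, B2–B6, B4–B7
Every bag has size at most 5, so the width is 5 − 1 = 4 and tw(G) ≤ 4. Conversely, {d, e, f, i, j} is a clique of size 5, and the vertices of any clique must share a bag in every tree decomposition; so some bag has ≥ 5 vertices and tw(G) ≥ 4. Combining the bounds, tw(G) = 4.

4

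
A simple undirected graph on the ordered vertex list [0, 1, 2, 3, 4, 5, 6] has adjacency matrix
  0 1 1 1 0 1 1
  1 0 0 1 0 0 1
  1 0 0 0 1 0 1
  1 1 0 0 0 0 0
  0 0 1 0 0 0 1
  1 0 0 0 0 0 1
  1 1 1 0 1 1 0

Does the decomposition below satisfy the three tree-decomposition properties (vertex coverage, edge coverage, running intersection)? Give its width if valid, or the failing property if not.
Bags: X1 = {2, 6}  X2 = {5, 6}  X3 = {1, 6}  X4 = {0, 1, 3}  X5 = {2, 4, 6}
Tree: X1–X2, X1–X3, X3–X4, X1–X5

No — edge (2,0) lies in no bag.

A tree decomposition must satisfy three properties: every vertex lies in some bag; for every edge, both endpoints lie together in some bag; and for every vertex, the bags containing it form a connected subtree. Here edge (2,0) lies in no bag, so the decomposition is invalid.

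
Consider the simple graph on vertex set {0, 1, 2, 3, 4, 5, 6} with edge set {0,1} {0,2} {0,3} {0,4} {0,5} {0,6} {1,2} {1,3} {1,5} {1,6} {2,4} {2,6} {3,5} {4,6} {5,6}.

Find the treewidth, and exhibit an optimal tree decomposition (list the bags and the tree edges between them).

Each bag holds 4 vertices, so the decomposition has width 3, which upper-bounds the treewidth. On the other hand G contains the 4-clique {0, 1, 2, 6}. A clique must lie in a single bag of any decomposition, so no decomposition can have width below 3. Combining the bounds, tw(G) = 3.

Treewidth 3.
One such decomposition:
Bags: B1 = {0, 1, 2, 6}  B2 = {0, 1, 5, 6}  B3 = {0, 2, 4, 6}  B4 = {0, 1, 3, 5}
Tree: B1–B2, B1–B3, B2–B4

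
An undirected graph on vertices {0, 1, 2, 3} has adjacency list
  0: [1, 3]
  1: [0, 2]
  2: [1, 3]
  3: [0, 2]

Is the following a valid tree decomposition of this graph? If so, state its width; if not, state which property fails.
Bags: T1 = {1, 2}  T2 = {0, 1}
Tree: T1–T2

A tree decomposition must satisfy three properties: every vertex lies in some bag; for every edge, both endpoints lie together in some bag; and for every vertex, the bags containing it form a connected subtree. Here vertex 3 appears in no bag, so the decomposition is invalid.

No — vertex 3 appears in no bag.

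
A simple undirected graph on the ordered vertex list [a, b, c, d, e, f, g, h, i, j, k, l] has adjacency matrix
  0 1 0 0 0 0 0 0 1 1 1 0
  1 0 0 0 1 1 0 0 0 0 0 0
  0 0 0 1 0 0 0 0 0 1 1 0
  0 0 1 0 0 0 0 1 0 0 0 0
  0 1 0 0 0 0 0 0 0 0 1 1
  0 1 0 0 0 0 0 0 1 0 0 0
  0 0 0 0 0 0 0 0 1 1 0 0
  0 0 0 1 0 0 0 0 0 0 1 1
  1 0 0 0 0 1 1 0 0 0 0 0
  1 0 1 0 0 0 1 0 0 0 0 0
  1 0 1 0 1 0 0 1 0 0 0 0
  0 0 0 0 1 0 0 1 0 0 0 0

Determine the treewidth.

3

A width-3 tree decomposition is:
Bags: B1 = {f, g, i, j}  B2 = {a, f, i, j}  B3 = {a, b, f, j}  B4 = {a, b, c, j}  B5 = {a, b, c, k}  B6 = {b, c, e, k}  B7 = {c, d, e, k}  B8 = {d, e, h, k}  B9 = {d, e, h, l}
Tree: B1–B2, B2–B3, B3–B4, B4–B5, B5–B6, B6–B7, B7–B8, B8–B9
Every bag has size at most 4, so the width is 4 − 1 = 3 and tw(G) ≤ 3. For the lower bound: the 4 vertex sets {f,g,i}, {j}, {a}, {b,c,e,k} are disjoint, each induces a connected subgraph, and every pair is joined by at least one edge of G. Contracting each set to a single vertex therefore yields K_{4} as a minor, and since treewidth is minor-monotone, tw(G) ≥ tw(K_{4}) = 3. Hence tw(G) = 3 exactly.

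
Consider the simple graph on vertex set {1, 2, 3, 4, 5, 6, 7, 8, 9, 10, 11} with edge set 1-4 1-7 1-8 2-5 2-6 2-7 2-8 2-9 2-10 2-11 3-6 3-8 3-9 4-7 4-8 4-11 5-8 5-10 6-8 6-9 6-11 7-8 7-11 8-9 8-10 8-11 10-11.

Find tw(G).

3

A width-3 tree decomposition is:
Bags: B1 = {2, 6, 8, 11}  B2 = {2, 8, 10, 11}  B3 = {2, 7, 8, 11}  B4 = {4, 7, 8, 11}  B5 = {2, 6, 8, 9}  B6 = {3, 6, 8, 9}  B7 = {1, 4, 7, 8}  B8 = {2, 5, 8, 10}
Tree: B1–B2, B1–B3, B3–B4, B1–B5, B5–B6, B4–B7, B2–B8
Every bag has size at most 4, so the width is 4 − 1 = 3 and tw(G) ≤ 3. For the lower bound, the 4 vertices {1, 4, 7, 8} are pairwise adjacent, and any tree decomposition puts a clique entirely inside one bag — forcing width ≥ 3. Combining the bounds, tw(G) = 3.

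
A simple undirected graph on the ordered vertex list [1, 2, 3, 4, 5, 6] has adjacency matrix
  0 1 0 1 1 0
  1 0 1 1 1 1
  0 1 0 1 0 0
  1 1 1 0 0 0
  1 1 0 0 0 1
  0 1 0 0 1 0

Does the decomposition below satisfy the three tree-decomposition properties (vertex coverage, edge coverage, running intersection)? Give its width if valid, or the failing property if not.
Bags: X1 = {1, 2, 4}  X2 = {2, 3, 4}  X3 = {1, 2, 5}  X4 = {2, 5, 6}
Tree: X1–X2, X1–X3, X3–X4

Checking the three conditions: (i) the bags cover all of {1, 2, 3, 4, 5, 6}; (ii) for each edge, some bag contains both endpoints; (iii) the bags containing any fixed vertex form a subtree. All hold, so the decomposition is valid with width 3 − 1 = 2.

Yes; width 2.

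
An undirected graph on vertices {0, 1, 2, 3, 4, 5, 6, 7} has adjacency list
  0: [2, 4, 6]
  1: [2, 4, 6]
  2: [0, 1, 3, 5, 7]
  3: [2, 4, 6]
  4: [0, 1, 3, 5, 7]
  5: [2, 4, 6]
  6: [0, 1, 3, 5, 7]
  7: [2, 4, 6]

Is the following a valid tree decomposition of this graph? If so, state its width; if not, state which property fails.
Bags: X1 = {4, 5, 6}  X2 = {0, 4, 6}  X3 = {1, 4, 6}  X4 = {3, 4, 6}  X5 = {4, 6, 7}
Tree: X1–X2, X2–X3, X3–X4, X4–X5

A tree decomposition must satisfy three properties: every vertex lies in some bag; for every edge, both endpoints lie together in some bag; and for every vertex, the bags containing it form a connected subtree. Here vertex 2 appears in no bag, so the decomposition is invalid.

No — vertex 2 appears in no bag.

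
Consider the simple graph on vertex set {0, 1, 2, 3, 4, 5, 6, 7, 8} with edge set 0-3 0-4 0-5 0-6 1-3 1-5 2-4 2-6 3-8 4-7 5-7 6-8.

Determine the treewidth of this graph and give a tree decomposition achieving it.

Every bag has size at most 4, so the width is 4 − 1 = 3 and tw(G) ≤ 3. For the lower bound: the 4 vertex sets {1,3,8}, {6}, {0}, {2,4,5,7} are disjoint, each induces a connected subgraph, and every pair is joined by at least one edge of G. Contracting each set to a single vertex therefore yields K_{4} as a minor, and since treewidth is minor-monotone, tw(G) ≥ tw(K_{4}) = 3. Combining the bounds, tw(G) = 3.

Treewidth 3.
Bags: B1 = {1, 3, 6, 8}  B2 = {0, 1, 3, 6}  B3 = {0, 1, 5, 6}  B4 = {0, 2, 5, 6}  B5 = {0, 2, 4, 5}  B6 = {2, 4, 5, 7}
Tree: B1–B2, B2–B3, B3–B4, B4–B5, B5–B6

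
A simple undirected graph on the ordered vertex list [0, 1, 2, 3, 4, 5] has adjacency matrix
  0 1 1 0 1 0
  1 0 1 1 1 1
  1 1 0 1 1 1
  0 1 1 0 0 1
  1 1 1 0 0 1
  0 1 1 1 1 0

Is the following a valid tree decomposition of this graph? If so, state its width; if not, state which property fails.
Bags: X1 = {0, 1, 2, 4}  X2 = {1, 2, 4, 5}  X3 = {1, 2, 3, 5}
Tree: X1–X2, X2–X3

Vertex coverage: the bags together contain {0, 1, 2, 3, 4, 5}, the full vertex set. Edge coverage: each edge of G has both endpoints in at least one bag. Running intersection: for every vertex, the bags containing it form a connected subtree. All three properties hold, so this is a valid tree decomposition of width max|bag| − 1 = 3, and hence tw(G) ≤ 3.

Yes; width 3.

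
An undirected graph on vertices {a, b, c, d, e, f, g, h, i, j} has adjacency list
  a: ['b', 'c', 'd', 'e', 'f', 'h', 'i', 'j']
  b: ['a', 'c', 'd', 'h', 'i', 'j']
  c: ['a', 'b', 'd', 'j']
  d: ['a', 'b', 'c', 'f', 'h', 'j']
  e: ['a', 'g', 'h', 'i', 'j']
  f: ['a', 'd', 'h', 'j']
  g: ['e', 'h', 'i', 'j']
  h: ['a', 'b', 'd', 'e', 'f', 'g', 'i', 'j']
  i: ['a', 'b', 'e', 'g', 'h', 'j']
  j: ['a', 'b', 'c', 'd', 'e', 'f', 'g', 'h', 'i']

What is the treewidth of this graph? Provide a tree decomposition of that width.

The largest bag has 5 vertices, giving width 4; this decomposition certifies tw(G) ≤ 4. For the lower bound, the 5 vertices {e, g, h, i, j} are pairwise adjacent, and any tree decomposition puts a clique entirely inside one bag — forcing width ≥ 4. Hence tw(G) = 4 exactly.

Treewidth 4.
One optimal decomposition is:
Bags: B1 = {a, b, d, h, j}  B2 = {a, b, h, i, j}  B3 = {a, e, h, i, j}  B4 = {a, d, f, h, j}  B5 = {a, b, c, d, j}  B6 = {e, g, h, i, j}
Tree: B1–B2, B2–B3, B1–B4, B1–B5, B3–B6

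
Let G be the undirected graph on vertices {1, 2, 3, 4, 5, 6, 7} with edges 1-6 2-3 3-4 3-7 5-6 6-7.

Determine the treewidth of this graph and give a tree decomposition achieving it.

Treewidth 1.
One such decomposition:
Bags: B1 = {3, 7}  B2 = {2, 3}  B3 = {6, 7}  B4 = {5, 6}  B5 = {3, 4}  B6 = {1, 6}
Tree: B1–B2, B1–B3, B3–B4, B1–B5, B3–B6

Every bag has size at most 2, so the width is 2 − 1 = 1 and tw(G) ≤ 1. G has an edge, so its treewidth is at least 1. Therefore the treewidth is 1.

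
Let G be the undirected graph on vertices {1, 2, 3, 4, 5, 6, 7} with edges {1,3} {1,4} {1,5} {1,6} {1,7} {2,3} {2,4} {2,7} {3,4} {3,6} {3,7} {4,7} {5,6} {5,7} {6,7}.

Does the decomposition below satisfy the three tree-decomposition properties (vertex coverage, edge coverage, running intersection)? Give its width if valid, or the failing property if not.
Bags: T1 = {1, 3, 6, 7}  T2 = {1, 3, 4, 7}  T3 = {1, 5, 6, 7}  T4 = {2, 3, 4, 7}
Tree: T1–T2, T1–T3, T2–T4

Yes; width 3.

Checking the three conditions: (i) the bags cover all of {1, 2, 3, 4, 5, 6, 7}; (ii) for each edge, some bag contains both endpoints; (iii) the bags containing any fixed vertex form a subtree. All hold, so the decomposition is valid with width 4 − 1 = 3.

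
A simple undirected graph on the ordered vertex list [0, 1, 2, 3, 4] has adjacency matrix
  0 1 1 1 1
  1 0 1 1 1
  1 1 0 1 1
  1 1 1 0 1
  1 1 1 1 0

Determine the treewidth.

A width-4 tree decomposition is:
Bags: B1 = {0, 1, 2, 3, 4}
Tree: (single bag)
A single bag containing all 5 vertices is trivially a valid decomposition of width 4. On the other hand G contains the 5-clique {0, 1, 2, 3, 4}. A clique must lie in a single bag of any decomposition, so no decomposition can have width below 4. The upper and lower bounds meet at 4, so that is the treewidth.

4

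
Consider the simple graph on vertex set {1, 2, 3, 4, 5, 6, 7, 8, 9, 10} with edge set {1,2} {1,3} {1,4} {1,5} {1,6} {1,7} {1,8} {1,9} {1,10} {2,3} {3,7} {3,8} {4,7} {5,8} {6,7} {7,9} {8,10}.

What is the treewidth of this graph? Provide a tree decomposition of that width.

Treewidth 2.
One optimal decomposition is:
Bags: B1 = {1, 3, 7}  B2 = {1, 3, 8}  B3 = {1, 6, 7}  B4 = {1, 8, 10}  B5 = {1, 5, 8}  B6 = {1, 2, 3}  B7 = {1, 7, 9}  B8 = {1, 4, 7}
Tree: B1–B2, B1–B3, B2–B4, B4–B5, B1–B6, B3–B7, B1–B8

Every bag has size at most 3, so the width is 3 − 1 = 2 and tw(G) ≤ 2. Conversely, {1, 2, 3} is a clique of size 3, and the vertices of any clique must share a bag in every tree decomposition; so some bag has ≥ 3 vertices and tw(G) ≥ 2. Therefore the treewidth is 2.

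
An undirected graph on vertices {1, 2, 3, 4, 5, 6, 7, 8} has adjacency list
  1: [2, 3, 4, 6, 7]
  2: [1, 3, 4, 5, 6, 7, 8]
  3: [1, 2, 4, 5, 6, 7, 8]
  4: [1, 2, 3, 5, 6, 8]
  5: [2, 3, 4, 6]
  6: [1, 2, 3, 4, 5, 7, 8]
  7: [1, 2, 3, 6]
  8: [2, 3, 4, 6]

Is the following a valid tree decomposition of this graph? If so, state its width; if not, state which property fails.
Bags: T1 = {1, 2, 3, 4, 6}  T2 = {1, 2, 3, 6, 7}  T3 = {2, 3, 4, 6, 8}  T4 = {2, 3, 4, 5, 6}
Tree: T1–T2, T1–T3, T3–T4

Every vertex of G appears in some bag (union = {1, 2, 3, 4, 5, 6, 7, 8}); every edge is covered by a bag; and for each vertex v the set of bags containing v is connected in the bag tree. The decomposition is therefore valid. The largest bag has 5 vertices, so the width is 4.

Yes; width 4.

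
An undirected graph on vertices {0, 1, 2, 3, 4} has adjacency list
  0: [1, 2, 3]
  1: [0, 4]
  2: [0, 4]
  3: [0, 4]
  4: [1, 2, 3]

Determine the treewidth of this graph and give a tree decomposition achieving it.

Treewidth 2.
One such decomposition:
Bags: B1 = {0, 2, 4}  B2 = {0, 3, 4}  B3 = {0, 1, 4}
Tree: B1–B2, B2–B3

Each bag holds 3 vertices, so the decomposition has width 2, which upper-bounds the treewidth. For the lower bound, G contains the cycle 2–4–3–0–2, so G is not a forest; only forests have treewidth ≤ 1, hence tw(G) ≥ 2. The upper and lower bounds meet at 2, so that is the treewidth.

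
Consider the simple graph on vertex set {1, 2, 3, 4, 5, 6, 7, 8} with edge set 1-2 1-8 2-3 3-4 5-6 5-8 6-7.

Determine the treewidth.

1

A width-1 tree decomposition is:
Bags: B1 = {6, 7}  B2 = {5, 6}  B3 = {5, 8}  B4 = {1, 8}  B5 = {1, 2}  B6 = {2, 3}  B7 = {3, 4}
Tree: B1–B2, B2–B3, B3–B4, B4–B5, B5–B6, B6–B7
The largest bag has 2 vertices, giving width 1; this decomposition certifies tw(G) ≤ 1. Since G has at least one edge (e.g. 7–6), it is not an edgeless graph, so tw(G) ≥ 1. Combining the bounds, tw(G) = 1.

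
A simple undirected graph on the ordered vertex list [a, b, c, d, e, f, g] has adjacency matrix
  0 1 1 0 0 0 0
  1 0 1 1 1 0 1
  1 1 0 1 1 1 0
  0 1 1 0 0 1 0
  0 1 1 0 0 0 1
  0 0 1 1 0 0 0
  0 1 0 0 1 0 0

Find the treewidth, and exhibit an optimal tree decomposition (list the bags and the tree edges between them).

Treewidth 2.
One such decomposition:
Bags: B1 = {b, c, d}  B2 = {c, d, f}  B3 = {b, c, e}  B4 = {a, b, c}  B5 = {b, e, g}
Tree: B1–B2, B1–B3, B3–B4, B3–B5

Each bag holds 3 vertices, so the decomposition has width 2, which upper-bounds the treewidth. For the lower bound, the 3 vertices {b, e, g} are pairwise adjacent, and any tree decomposition puts a clique entirely inside one bag — forcing width ≥ 2. The upper and lower bounds meet at 2, so that is the treewidth.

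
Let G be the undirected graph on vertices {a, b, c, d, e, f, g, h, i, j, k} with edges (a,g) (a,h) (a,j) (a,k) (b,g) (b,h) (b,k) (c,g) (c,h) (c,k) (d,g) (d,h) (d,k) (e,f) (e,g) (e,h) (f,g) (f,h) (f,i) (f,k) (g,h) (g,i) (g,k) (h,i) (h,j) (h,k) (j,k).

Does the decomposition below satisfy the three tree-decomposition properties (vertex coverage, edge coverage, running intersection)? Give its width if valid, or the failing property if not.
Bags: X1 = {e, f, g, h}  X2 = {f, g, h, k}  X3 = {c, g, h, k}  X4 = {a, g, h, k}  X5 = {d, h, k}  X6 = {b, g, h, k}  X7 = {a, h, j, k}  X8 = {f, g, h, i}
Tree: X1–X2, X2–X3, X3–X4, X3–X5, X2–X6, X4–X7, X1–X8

No — edge (g,d) lies in no bag.

A tree decomposition must satisfy three properties: every vertex lies in some bag; for every edge, both endpoints lie together in some bag; and for every vertex, the bags containing it form a connected subtree. Here edge (g,d) lies in no bag, so the decomposition is invalid.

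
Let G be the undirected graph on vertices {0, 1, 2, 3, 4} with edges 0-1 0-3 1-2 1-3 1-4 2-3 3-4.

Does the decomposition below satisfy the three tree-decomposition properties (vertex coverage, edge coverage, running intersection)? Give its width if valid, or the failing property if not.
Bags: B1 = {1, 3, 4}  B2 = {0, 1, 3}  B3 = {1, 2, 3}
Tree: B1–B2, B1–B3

Checking the three conditions: (i) the bags cover all of {0, 1, 2, 3, 4}; (ii) for each edge, some bag contains both endpoints; (iii) the bags containing any fixed vertex form a subtree. All hold, so the decomposition is valid with width 3 − 1 = 2.

Yes; width 2.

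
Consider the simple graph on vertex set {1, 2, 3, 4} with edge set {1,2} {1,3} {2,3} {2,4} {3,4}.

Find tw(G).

A width-2 tree decomposition is:
Bags: B1 = {2, 3, 4}  B2 = {1, 2, 3}
Tree: B1–B2
Each bag holds 3 vertices, so the decomposition has width 2, which upper-bounds the treewidth. For the lower bound, the 3 vertices {1, 2, 3} are pairwise adjacent, and any tree decomposition puts a clique entirely inside one bag — forcing width ≥ 2. Therefore the treewidth is 2.

2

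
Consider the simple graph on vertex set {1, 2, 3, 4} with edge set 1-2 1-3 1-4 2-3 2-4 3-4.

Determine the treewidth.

A width-3 tree decomposition is:
Bags: B1 = {1, 2, 3, 4}
Tree: (single bag)
With just one bag of size 4, the width is 4 − 1 = 3, so tw(G) ≤ 3. For the lower bound, the 4 vertices {1, 2, 3, 4} are pairwise adjacent, and any tree decomposition puts a clique entirely inside one bag — forcing width ≥ 3. The upper and lower bounds meet at 3, so that is the treewidth.

3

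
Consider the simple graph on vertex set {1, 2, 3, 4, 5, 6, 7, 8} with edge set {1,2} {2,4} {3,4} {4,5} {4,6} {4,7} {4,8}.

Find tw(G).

A width-1 tree decomposition is:
Bags: B1 = {2, 4}  B2 = {4, 7}  B3 = {1, 2}  B4 = {3, 4}  B5 = {4, 8}  B6 = {4, 6}  B7 = {4, 5}
Tree: B1–B2, B1–B3, B1–B4, B2–B5, B5–B6, B5–B7
The largest bag has 2 vertices, giving width 1; this decomposition certifies tw(G) ≤ 1. Any graph with an edge has treewidth ≥ 1, and G has the edge 4–2. Hence tw(G) = 1 exactly.

1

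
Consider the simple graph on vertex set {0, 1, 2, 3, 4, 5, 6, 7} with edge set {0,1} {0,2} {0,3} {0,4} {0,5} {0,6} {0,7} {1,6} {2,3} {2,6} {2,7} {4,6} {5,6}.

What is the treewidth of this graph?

A width-2 tree decomposition is:
Bags: B1 = {0, 1, 6}  B2 = {0, 2, 6}  B3 = {0, 4, 6}  B4 = {0, 2, 7}  B5 = {0, 5, 6}  B6 = {0, 2, 3}
Tree: B1–B2, B1–B3, B2–B4, B2–B5, B4–B6
The largest bag has 3 vertices, giving width 2; this decomposition certifies tw(G) ≤ 2. On the other hand G contains the 3-clique {0, 2, 3}. A clique must lie in a single bag of any decomposition, so no decomposition can have width below 2. Therefore the treewidth is 2.

2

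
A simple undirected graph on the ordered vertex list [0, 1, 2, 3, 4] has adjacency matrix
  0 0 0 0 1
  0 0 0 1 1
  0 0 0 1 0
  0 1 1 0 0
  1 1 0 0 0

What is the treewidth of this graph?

1

A width-1 tree decomposition is:
Bags: B1 = {2, 3}  B2 = {1, 3}  B3 = {1, 4}  B4 = {0, 4}
Tree: B1–B2, B2–B3, B3–B4
Each bag holds 2 vertices, so the decomposition has width 1, which upper-bounds the treewidth. G has an edge, so its treewidth is at least 1. Combining the bounds, tw(G) = 1.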